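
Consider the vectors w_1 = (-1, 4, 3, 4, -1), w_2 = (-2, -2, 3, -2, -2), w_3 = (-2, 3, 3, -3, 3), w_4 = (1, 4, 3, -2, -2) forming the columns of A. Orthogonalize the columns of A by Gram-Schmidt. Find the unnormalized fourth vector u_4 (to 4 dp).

w_1 = (-1, 4, 3, 4, -1); ‖w_1‖ = 6.5574, so q_1 = (-0.1525, 0.6100, 0.4575, 0.6100, -0.1525).
q_1·w_2 = (-0.1525)·(-2) + 0.6100·(-2) + 0.4575·3 + 0.6100·(-2) + (-0.1525)·(-2) = -0.4575.
u_2 = w_2 + 0.4575·q_1 = (-2.0698, -1.7209, 3.2093, -1.7209, -2.0698).
‖u_2‖ = 4.9790, so q_2 = (-0.4157, -0.3456, 0.6446, -0.3456, -0.4157).
q_1·w_3 = (-0.1525)·(-2) + 0.6100·3 + 0.4575·3 + 0.6100·(-3) + (-0.1525)·3 = 1.2200; q_2·w_3 = (-0.4157)·(-2) + (-0.3456)·3 + 0.6446·3 + (-0.3456)·(-3) + (-0.4157)·3 = 1.5180.
u_3 = w_3 − 1.2200·q_1 − 1.5180·q_2 = (-1.1829, 2.7805, 1.4634, -3.2195, 3.8171).
‖u_3‖ = 6.0173, so q_3 = (-0.1966, 0.4621, 0.2432, -0.5350, 0.6344).
q_1·w_4 = (-0.1525)·1 + 0.6100·4 + 0.4575·3 + 0.6100·(-2) + (-0.1525)·(-2) = 2.7450; q_2·w_4 = (-0.4157)·1 + (-0.3456)·4 + 0.6446·3 + (-0.3456)·(-2) + (-0.4157)·(-2) = 1.6581; q_3·w_4 = (-0.1966)·1 + 0.4621·4 + 0.2432·3 + (-0.5350)·(-2) + 0.6344·(-2) = 2.1827.
u_4 = w_4 − 2.7450·q_1 − 1.6581·q_2 − 2.1827·q_3 = (2.5370, 1.8901, 0.1446, -1.9334, -2.2768).

u_4 = (2.5370, 1.8901, 0.1446, -1.9334, -2.2768)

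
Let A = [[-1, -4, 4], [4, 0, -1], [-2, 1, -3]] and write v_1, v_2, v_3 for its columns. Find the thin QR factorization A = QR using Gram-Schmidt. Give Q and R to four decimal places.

e_1 = v_1/‖v_1‖ = (-1, 4, -2)/4.5826 = (-0.2182, 0.8729, -0.4364).
r_{12} = e_1·v_2 = 0.4364.
u_2 = v_2 − 0.4364·e_1 = (-3.9048, -0.3810, 1.1905).
‖u_2‖ = 4.0999, so e_2 = (-0.9524, -0.0929, 0.2904).
r_{13} = e_1·v_3 = -0.4364; r_{23} = e_2·v_3 = -4.5878.
u_3 = v_3 + 0.4364·e_1 + 4.5878·e_2 = (-0.4646, -1.0453, -1.8584).
‖u_3‖ = 2.1822, so e_3 = (-0.2129, -0.4790, -0.8516).

Q = [[-0.2182, -0.9524, -0.2129], [0.8729, -0.0929, -0.4790], [-0.4364, 0.2904, -0.8516]], R = [[4.5826, 0.4364, -0.4364], [0.0000, 4.0999, -4.5878], [0.0000, 0.0000, 2.1822]]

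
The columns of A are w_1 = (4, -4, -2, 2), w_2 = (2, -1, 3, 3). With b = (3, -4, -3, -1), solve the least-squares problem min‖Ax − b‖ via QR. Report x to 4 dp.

w_1 = (4, -4, -2, 2); ‖w_1‖ = 6.3246, so e_1 = (0.6325, -0.6325, -0.3162, 0.3162).
e_1·w_2 = 0.6325·2 + (-0.6325)·(-1) + (-0.3162)·3 + 0.3162·3 = 1.8974.
u_2 = w_2 − 1.8974·e_1 = (0.8000, 0.2000, 3.6000, 2.4000).
‖u_2‖ = 4.4045, so e_2 = (0.1816, 0.0454, 0.8173, 0.5449).
Qᵀb = (5.0596, -2.6336).
Back-substitute: x_2 = -2.6336/4.4045 = -0.5979.
x_1 = (5.0596 − 1.8974·(-0.5979))/6.3246 = 0.9794.

x = (0.9794, -0.5979)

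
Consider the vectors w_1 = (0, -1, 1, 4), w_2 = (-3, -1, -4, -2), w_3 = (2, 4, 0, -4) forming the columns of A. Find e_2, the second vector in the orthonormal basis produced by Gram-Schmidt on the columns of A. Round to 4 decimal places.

e_1 = w_1/‖w_1‖ = (0, -1, 1, 4)/4.2426 = (0.0000, -0.2357, 0.2357, 0.9428).
r_{12} = e_1·w_2 = -2.5927.
u_2 = w_2 + 2.5927·e_1 = (-3.0000, -1.6111, -3.3889, 0.4444).
‖u_2‖ = 4.8247, so e_2 = (-0.6218, -0.3339, -0.7024, 0.0921).

e_2 = (-0.6218, -0.3339, -0.7024, 0.0921)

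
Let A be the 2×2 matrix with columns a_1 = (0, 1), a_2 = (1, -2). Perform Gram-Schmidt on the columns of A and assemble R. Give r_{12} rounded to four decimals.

r_{12} = -2.0000

a_1 = (0, 1); ‖a_1‖ = 1.0000, so e_1 = (0.0000, 1.0000).
r_{12} = e_1·a_2 = -2.0000.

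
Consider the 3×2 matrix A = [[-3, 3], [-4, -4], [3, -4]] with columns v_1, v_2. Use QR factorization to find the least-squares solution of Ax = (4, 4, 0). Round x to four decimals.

x = (-0.8532, -0.2016)

q_1 = v_1/‖v_1‖ = (-3, -4, 3)/5.8310 = (-0.5145, -0.6860, 0.5145).
r_{12} = q_1·v_2 = -0.8575.
u_2 = v_2 + 0.8575·q_1 = (2.5588, -4.5882, -3.5588).
‖u_2‖ = 6.3454, so q_2 = (0.4033, -0.7231, -0.5608).
Qᵀb = (-4.8020, -1.2793).
Back-substitute: x_2 = -1.2793/6.3454 = -0.2016.
x_1 = (-4.8020 + 0.8575·(-0.2016))/5.8310 = -0.8532.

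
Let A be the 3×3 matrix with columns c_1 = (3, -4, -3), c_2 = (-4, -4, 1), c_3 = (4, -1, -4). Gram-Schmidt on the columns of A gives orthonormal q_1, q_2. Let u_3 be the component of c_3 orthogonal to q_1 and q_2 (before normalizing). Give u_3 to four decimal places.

q_1 = c_1/‖c_1‖ = (3, -4, -3)/5.8310 = (0.5145, -0.6860, -0.5145).
r_{12} = q_1·c_2 = 0.1715.
u_2 = c_2 − 0.1715·q_1 = (-4.0882, -3.8824, 1.0882).
‖u_2‖ = 5.7420, so q_2 = (-0.7120, -0.6761, 0.1895).
r_{13} = q_1·c_3 = 4.8020; r_{23} = q_2·c_3 = -2.9299.
u_3 = c_3 − 4.8020·q_1 + 2.9299·q_2 = (-0.5566, 0.3131, -0.9741).

u_3 = (-0.5566, 0.3131, -0.9741)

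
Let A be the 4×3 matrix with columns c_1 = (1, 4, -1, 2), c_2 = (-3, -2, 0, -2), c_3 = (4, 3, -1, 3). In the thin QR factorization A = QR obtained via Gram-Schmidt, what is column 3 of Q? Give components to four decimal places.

c_1 = (1, 4, -1, 2); ‖c_1‖ = 4.6904, so q_1 = (0.2132, 0.8528, -0.2132, 0.4264).
q_1·c_2 = 0.2132·(-3) + 0.8528·(-2) + (-0.2132)·0 + 0.4264·(-2) = -3.1980.
u_2 = c_2 + 3.1980·q_1 = (-2.3182, 0.7273, -0.6818, -0.6364).
‖u_2‖ = 2.6024, so q_2 = (-0.8908, 0.2795, -0.2620, -0.2445).
q_1·c_3 = 0.2132·4 + 0.8528·3 + (-0.2132)·(-1) + 0.4264·3 = 4.9036; q_2·c_3 = (-0.8908)·4 + 0.2795·3 + (-0.2620)·(-1) + (-0.2445)·3 = -3.1963.
u_3 = c_3 − 4.9036·q_1 + 3.1963·q_2 = (0.1074, -0.2886, -0.7919, 0.1275).
‖u_3‖ = 0.8592, so q_3 = (0.1250, -0.3359, -0.9217, 0.1484).

q_3 = (0.1250, -0.3359, -0.9217, 0.1484)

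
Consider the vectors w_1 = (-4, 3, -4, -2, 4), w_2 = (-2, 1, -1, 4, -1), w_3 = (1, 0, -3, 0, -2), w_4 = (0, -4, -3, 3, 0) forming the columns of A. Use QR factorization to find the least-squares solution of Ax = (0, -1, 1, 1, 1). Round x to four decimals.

x = (-0.0582, 0.0020, -0.5136, 0.2427)

e_1 = w_1/‖w_1‖ = (-4, 3, -4, -2, 4)/7.8102 = (-0.5121, 0.3841, -0.5121, -0.2561, 0.5121).
r_{12} = e_1·w_2 = 0.3841.
u_2 = w_2 − 0.3841·e_1 = (-1.8033, 0.8525, -0.8033, 4.0984, -1.1967).
‖u_2‖ = 4.7804, so e_2 = (-0.3772, 0.1783, -0.1680, 0.8573, -0.2503).
r_{13} = e_1·w_3 = 0.0000; r_{23} = e_2·w_3 = 0.6276.
u_3 = w_3 + 0.0000·e_1 − 0.6276·e_2 = (1.2367, -0.1119, -2.8945, -0.5380, -1.8429).
‖u_3‖ = 3.6887, so e_3 = (0.3353, -0.0303, -0.7847, -0.1459, -0.4996).
r_{14} = e_1·w_4 = -0.7682; r_{24} = e_2·w_4 = 2.3628; r_{34} = e_3·w_4 = 2.0379.
u_4 = w_4 + 0.7682·e_1 − 2.3628·e_2 − 2.0379·e_3 = (-0.1854, -4.0644, -1.3972, 1.0749, 2.0031).
‖u_4‖ = 4.8656, so e_4 = (-0.0381, -0.8353, -0.2872, 0.2209, 0.4117).
Qᵀb = (-0.6402, 0.2606, -1.3998, 1.1808).
Back-substitute: x_4 = 1.1808/4.8656 = 0.2427.
x_3 = (-1.3998 − 2.0379·0.2427)/3.6887 = -0.5136.
x_2 = (0.2606 − 0.6276·(-0.5136) − 2.3628·0.2427)/4.7804 = 0.0020.
x_1 = (-0.6402 − 0.3841·0.0020 + 0.0000·(-0.5136) + 0.7682·0.2427)/7.8102 = -0.0582.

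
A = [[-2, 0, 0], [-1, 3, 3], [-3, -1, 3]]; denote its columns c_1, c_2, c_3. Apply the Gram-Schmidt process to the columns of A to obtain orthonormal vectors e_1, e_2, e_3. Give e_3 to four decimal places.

c_1 = (-2, -1, -3); ‖c_1‖ = 3.7417, so e_1 = (-0.5345, -0.2673, -0.8018).
e_1·c_2 = (-0.5345)·0 + (-0.2673)·3 + (-0.8018)·(-1) = 0.0000.
u_2 = c_2 + 0.0000·e_1 = (0.0000, 3.0000, -1.0000).
‖u_2‖ = 3.1623, so e_2 = (0.0000, 0.9487, -0.3162).
e_1·c_3 = (-0.5345)·0 + (-0.2673)·3 + (-0.8018)·3 = -3.2071; e_2·c_3 = 0.0000·0 + 0.9487·3 + (-0.3162)·3 = 1.8974.
u_3 = c_3 + 3.2071·e_1 − 1.8974·e_2 = (-1.7143, 0.3429, 1.0286).
‖u_3‖ = 2.0284, so e_3 = (-0.8452, 0.1690, 0.5071).

e_3 = (-0.8452, 0.1690, 0.5071)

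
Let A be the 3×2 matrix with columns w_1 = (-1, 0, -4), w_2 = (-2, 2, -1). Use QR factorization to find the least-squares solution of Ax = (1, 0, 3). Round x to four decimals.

x = (-0.7436, -0.0598)

w_1 = (-1, 0, -4); ‖w_1‖ = 4.1231, so e_1 = (-0.2425, 0.0000, -0.9701).
e_1·w_2 = (-0.2425)·(-2) + 0.0000·2 + (-0.9701)·(-1) = 1.4552.
u_2 = w_2 − 1.4552·e_1 = (-1.6471, 2.0000, 0.4118).
‖u_2‖ = 2.6234, so e_2 = (-0.6278, 0.7624, 0.1570).
Qᵀb = (-3.1530, -0.1570).
Back-substitute: x_2 = -0.1570/2.6234 = -0.0598.
x_1 = (-3.1530 − 1.4552·(-0.0598))/4.1231 = -0.7436.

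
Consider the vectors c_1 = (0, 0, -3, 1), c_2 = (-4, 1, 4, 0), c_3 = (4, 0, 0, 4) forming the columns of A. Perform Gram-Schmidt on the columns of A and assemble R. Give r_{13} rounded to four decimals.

r_{13} = 1.2649

c_1 = (0, 0, -3, 1); ‖c_1‖ = 3.1623, so e_1 = (0.0000, 0.0000, -0.9487, 0.3162).
r_{13} = e_1·c_3 = 1.2649.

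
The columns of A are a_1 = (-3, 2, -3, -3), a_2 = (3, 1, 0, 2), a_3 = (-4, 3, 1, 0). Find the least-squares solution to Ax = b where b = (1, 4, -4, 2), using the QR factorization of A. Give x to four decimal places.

a_1 = (-3, 2, -3, -3); ‖a_1‖ = 5.5678, so e_1 = (-0.5388, 0.3592, -0.5388, -0.5388).
e_1·a_2 = (-0.5388)·3 + 0.3592·1 + (-0.5388)·0 + (-0.5388)·2 = -2.3349.
u_2 = a_2 + 2.3349·e_1 = (1.7419, 1.8387, -1.2581, 0.7419).
‖u_2‖ = 2.9238, so e_2 = (0.5958, 0.6289, -0.4303, 0.2538).
e_1·a_3 = (-0.5388)·(-4) + 0.3592·3 + (-0.5388)·1 + (-0.5388)·0 = 2.6941; e_2·a_3 = 0.5958·(-4) + 0.6289·3 + (-0.4303)·1 + 0.2538·0 = -0.9268.
u_3 = a_3 − 2.6941·e_1 + 0.9268·e_2 = (-1.9962, 2.6151, 2.0528, 1.6868).
‖u_3‖ = 4.2288, so e_3 = (-0.4721, 0.6184, 0.4854, 0.3989).
Qᵀb = (1.9757, 5.3400, 0.8575).
Back-substitute: x_3 = 0.8575/4.2288 = 0.2028.
x_2 = (5.3400 + 0.9268·0.2028)/2.9238 = 1.8907.
x_1 = (1.9757 + 2.3349·1.8907 − 2.6941·0.2028)/5.5678 = 1.0496.

x = (1.0496, 1.8907, 0.2028)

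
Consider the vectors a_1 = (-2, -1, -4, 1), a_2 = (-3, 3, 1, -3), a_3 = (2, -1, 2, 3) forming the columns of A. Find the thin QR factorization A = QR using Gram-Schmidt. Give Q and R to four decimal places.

a_1 = (-2, -1, -4, 1); ‖a_1‖ = 4.6904, so e_1 = (-0.4264, -0.2132, -0.8528, 0.2132).
e_1·a_2 = (-0.4264)·(-3) + (-0.2132)·3 + (-0.8528)·1 + 0.2132·(-3) = -0.8528.
u_2 = a_2 + 0.8528·e_1 = (-3.3636, 2.8182, 0.2727, -2.8182).
‖u_2‖ = 5.2223, so e_2 = (-0.6441, 0.5396, 0.0522, -0.5396).
e_1·a_3 = (-0.4264)·2 + (-0.2132)·(-1) + (-0.8528)·2 + 0.2132·3 = -1.7056; e_2·a_3 = (-0.6441)·2 + 0.5396·(-1) + 0.0522·2 + (-0.5396)·3 = -3.3423.
u_3 = a_3 + 1.7056·e_1 + 3.3423·e_2 = (-0.8800, 0.4400, 0.7200, 1.5600).
‖u_3‖ = 1.9799, so e_3 = (-0.4445, 0.2222, 0.3637, 0.7879).

Q = [[-0.4264, -0.6441, -0.4445], [-0.2132, 0.5396, 0.2222], [-0.8528, 0.0522, 0.3637], [0.2132, -0.5396, 0.7879]], R = [[4.6904, -0.8528, -1.7056], [0.0000, 5.2223, -3.3423], [0.0000, 0.0000, 1.9799]]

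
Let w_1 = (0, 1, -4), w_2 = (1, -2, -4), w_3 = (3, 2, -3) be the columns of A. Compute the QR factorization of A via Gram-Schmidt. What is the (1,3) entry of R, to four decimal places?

e_1 = w_1/‖w_1‖ = (0, 1, -4)/4.1231 = (0.0000, 0.2425, -0.9701).
r_{13} = e_1·w_3 = 3.3955.

r_{13} = 3.3955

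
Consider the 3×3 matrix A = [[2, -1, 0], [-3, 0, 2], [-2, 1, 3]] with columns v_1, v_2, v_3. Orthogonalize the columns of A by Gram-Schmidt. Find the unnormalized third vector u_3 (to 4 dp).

q_1 = v_1/‖v_1‖ = (2, -3, -2)/4.1231 = (0.4851, -0.7276, -0.4851).
r_{12} = q_1·v_2 = -0.9701.
u_2 = v_2 + 0.9701·q_1 = (-0.5294, -0.7059, 0.5294).
‖u_2‖ = 1.0290, so q_2 = (-0.5145, -0.6860, 0.5145).
r_{13} = q_1·v_3 = -2.9104; r_{23} = q_2·v_3 = 0.1715.
u_3 = v_3 + 2.9104·q_1 − 0.1715·q_2 = (1.5000, 0.0000, 1.5000).

u_3 = (1.5000, 0.0000, 1.5000)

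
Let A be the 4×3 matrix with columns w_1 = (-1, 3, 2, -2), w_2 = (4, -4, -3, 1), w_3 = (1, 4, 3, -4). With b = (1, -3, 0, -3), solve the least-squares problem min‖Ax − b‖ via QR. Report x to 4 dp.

x = (-0.4500, 0.3500, 0.5000)

q_1 = w_1/‖w_1‖ = (-1, 3, 2, -2)/4.2426 = (-0.2357, 0.7071, 0.4714, -0.4714).
r_{12} = q_1·w_2 = -5.6569.
u_2 = w_2 + 5.6569·q_1 = (2.6667, 0.0000, -0.3333, -1.6667).
‖u_2‖ = 3.1623, so q_2 = (0.8433, 0.0000, -0.1054, -0.5270).
r_{13} = q_1·w_3 = 5.8926; r_{23} = q_2·w_3 = 2.6352.
u_3 = w_3 − 5.8926·q_1 − 2.6352·q_2 = (0.1667, -0.1667, 0.5000, 0.1667).
‖u_3‖ = 0.5774, so q_3 = (0.2887, -0.2887, 0.8660, 0.2887).
Qᵀb = (-0.9428, 2.4244, 0.2887).
Back-substitute: x_3 = 0.2887/0.5774 = 0.5000.
x_2 = (2.4244 − 2.6352·0.5000)/3.1623 = 0.3500.
x_1 = (-0.9428 + 5.6569·0.3500 − 5.8926·0.5000)/4.2426 = -0.4500.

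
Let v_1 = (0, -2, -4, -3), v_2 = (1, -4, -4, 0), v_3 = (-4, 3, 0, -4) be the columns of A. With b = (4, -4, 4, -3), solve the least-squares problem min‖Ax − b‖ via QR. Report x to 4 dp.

x = (2.5360, -2.5806, -1.7684)

v_1 = (0, -2, -4, -3); ‖v_1‖ = 5.3852, so q_1 = (0.0000, -0.3714, -0.7428, -0.5571).
q_1·v_2 = 0.0000·1 + (-0.3714)·(-4) + (-0.7428)·(-4) + (-0.5571)·0 = 4.4567.
u_2 = v_2 − 4.4567·q_1 = (1.0000, -2.3448, -0.6897, 2.4828).
‖u_2‖ = 3.6246, so q_2 = (0.2759, -0.6469, -0.1903, 0.6850).
q_1·v_3 = 0.0000·(-4) + (-0.3714)·3 + (-0.7428)·0 + (-0.5571)·(-4) = 1.1142; q_2·v_3 = 0.2759·(-4) + (-0.6469)·3 + (-0.1903)·0 + 0.6850·(-4) = -5.7842.
u_3 = v_3 − 1.1142·q_1 + 5.7842·q_2 = (-2.4042, -0.3281, -0.2730, 0.5827).
‖u_3‖ = 2.5103, so q_3 = (-0.9577, -0.1307, -0.1087, 0.2321).
Qᵀb = (0.1857, 0.8752, -4.4394).
Back-substitute: x_3 = -4.4394/2.5103 = -1.7684.
x_2 = (0.8752 + 5.7842·(-1.7684))/3.6246 = -2.5806.
x_1 = (0.1857 − 4.4567·(-2.5806) − 1.1142·(-1.7684))/5.3852 = 2.5360.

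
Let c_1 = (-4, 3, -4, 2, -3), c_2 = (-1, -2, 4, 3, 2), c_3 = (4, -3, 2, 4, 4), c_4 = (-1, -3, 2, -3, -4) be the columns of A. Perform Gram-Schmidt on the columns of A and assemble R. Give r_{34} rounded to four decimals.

r_{34} = -4.2551

e_1 = c_1/‖c_1‖ = (-4, 3, -4, 2, -3)/7.3485 = (-0.5443, 0.4082, -0.5443, 0.2722, -0.4082).
r_{12} = e_1·c_2 = -2.4495.
u_2 = c_2 + 2.4495·e_1 = (-2.3333, -1.0000, 2.6667, 3.6667, 1.0000).
‖u_2‖ = 5.2915, so e_2 = (-0.4410, -0.1890, 0.5040, 0.6929, 0.1890).
r_{13} = e_1·c_3 = -5.0351; r_{23} = e_2·c_3 = 3.3387.
u_3 = c_3 + 5.0351·e_1 − 3.3387·e_2 = (2.7315, -0.3135, -2.4233, 3.0569, 1.3135).
‖u_3‖ = 4.9499, so e_3 = (0.5518, -0.0633, -0.4896, 0.6176, 0.2654).
r_{34} = e_3·c_4 = -4.2551.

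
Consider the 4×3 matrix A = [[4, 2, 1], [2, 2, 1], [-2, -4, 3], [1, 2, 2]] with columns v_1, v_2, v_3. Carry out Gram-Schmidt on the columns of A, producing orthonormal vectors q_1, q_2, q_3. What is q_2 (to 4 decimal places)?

q_2 = (-0.5171, 0.0816, -0.7621, 0.3810)

v_1 = (4, 2, -2, 1); ‖v_1‖ = 5.0000, so q_1 = (0.8000, 0.4000, -0.4000, 0.2000).
q_1·v_2 = 0.8000·2 + 0.4000·2 + (-0.4000)·(-4) + 0.2000·2 = 4.4000.
u_2 = v_2 − 4.4000·q_1 = (-1.5200, 0.2400, -2.2400, 1.1200).
‖u_2‖ = 2.9394, so q_2 = (-0.5171, 0.0816, -0.7621, 0.3810).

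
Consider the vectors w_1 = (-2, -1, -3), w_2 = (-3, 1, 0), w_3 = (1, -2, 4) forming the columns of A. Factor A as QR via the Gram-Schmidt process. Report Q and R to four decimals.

Q = [[-0.5345, -0.7975, -0.2798], [-0.2673, 0.4735, -0.8393], [-0.8018, 0.3738, 0.4663]], R = [[3.7417, 1.3363, -3.2071], [0.0000, 2.8661, -0.2492], [0.0000, 0.0000, 3.2638]]

e_1 = w_1/‖w_1‖ = (-2, -1, -3)/3.7417 = (-0.5345, -0.2673, -0.8018).
r_{12} = e_1·w_2 = 1.3363.
u_2 = w_2 − 1.3363·e_1 = (-2.2857, 1.3571, 1.0714).
‖u_2‖ = 2.8661, so e_2 = (-0.7975, 0.4735, 0.3738).
r_{13} = e_1·w_3 = -3.2071; r_{23} = e_2·w_3 = -0.2492.
u_3 = w_3 + 3.2071·e_1 + 0.2492·e_2 = (-0.9130, -2.7391, 1.5217).
‖u_3‖ = 3.2638, so e_3 = (-0.2798, -0.8393, 0.4663).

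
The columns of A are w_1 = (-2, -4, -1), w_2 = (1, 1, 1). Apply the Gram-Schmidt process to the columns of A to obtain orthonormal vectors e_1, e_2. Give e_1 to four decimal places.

e_1 = w_1/‖w_1‖ = (-2, -4, -1)/4.5826 = (-0.4364, -0.8729, -0.2182).

e_1 = (-0.4364, -0.8729, -0.2182)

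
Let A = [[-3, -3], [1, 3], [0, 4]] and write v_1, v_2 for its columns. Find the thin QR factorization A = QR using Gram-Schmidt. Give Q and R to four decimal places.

Q = [[-0.9487, 0.1355], [0.3162, 0.4066], [0.0000, 0.9035]], R = [[3.1623, 3.7947], [0.0000, 4.4272]]

q_1 = v_1/‖v_1‖ = (-3, 1, 0)/3.1623 = (-0.9487, 0.3162, 0.0000).
r_{12} = q_1·v_2 = 3.7947.
u_2 = v_2 − 3.7947·q_1 = (0.6000, 1.8000, 4.0000).
‖u_2‖ = 4.4272, so q_2 = (0.1355, 0.4066, 0.9035).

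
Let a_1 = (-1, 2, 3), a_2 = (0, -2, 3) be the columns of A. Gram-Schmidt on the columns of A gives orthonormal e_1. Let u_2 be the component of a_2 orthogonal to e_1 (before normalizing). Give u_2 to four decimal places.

e_1 = a_1/‖a_1‖ = (-1, 2, 3)/3.7417 = (-0.2673, 0.5345, 0.8018).
r_{12} = e_1·a_2 = 1.3363.
u_2 = a_2 − 1.3363·e_1 = (0.3571, -2.7143, 1.9286).

u_2 = (0.3571, -2.7143, 1.9286)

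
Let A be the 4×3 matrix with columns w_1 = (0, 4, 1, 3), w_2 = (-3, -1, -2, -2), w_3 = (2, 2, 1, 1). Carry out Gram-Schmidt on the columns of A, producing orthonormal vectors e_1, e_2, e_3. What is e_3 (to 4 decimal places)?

w_1 = (0, 4, 1, 3); ‖w_1‖ = 5.0990, so e_1 = (0.0000, 0.7845, 0.1961, 0.5883).
e_1·w_2 = 0.0000·(-3) + 0.7845·(-1) + 0.1961·(-2) + 0.5883·(-2) = -2.3534.
u_2 = w_2 + 2.3534·e_1 = (-3.0000, 0.8462, -1.5385, -0.6154).
‖u_2‖ = 3.5301, so e_2 = (-0.8498, 0.2397, -0.4358, -0.1743).
e_1·w_3 = 0.0000·2 + 0.7845·2 + 0.1961·1 + 0.5883·1 = 2.3534; e_2·w_3 = (-0.8498)·2 + 0.2397·2 + (-0.4358)·1 + (-0.1743)·1 = -1.8304.
u_3 = w_3 − 2.3534·e_1 + 1.8304·e_2 = (0.4444, 0.5926, -0.2593, -0.7037).
‖u_3‖ = 1.0541, so e_3 = (0.4216, 0.5622, -0.2460, -0.6676).

e_3 = (0.4216, 0.5622, -0.2460, -0.6676)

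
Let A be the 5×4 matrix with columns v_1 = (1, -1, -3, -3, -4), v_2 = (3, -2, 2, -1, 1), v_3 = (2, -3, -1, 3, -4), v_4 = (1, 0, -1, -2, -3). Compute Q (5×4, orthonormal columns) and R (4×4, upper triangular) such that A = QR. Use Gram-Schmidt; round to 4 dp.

Q = [[0.1667, 0.7031, 0.1704, 0.1679], [-0.1667, -0.4730, -0.3831, 0.5903], [-0.5000, 0.4218, -0.0216, 0.5880], [-0.5000, -0.2684, 0.7935, -0.0272], [-0.6667, 0.1790, -0.4406, -0.5262]], R = [[6.0000, -0.3333, 2.5000, 3.6667], [0.0000, 4.3461, 0.8820, 0.2812], [0.0000, 0.0000, 5.6544, -0.0733], [0.0000, 0.0000, 0.0000, 1.2129]]

e_1 = v_1/‖v_1‖ = (1, -1, -3, -3, -4)/6.0000 = (0.1667, -0.1667, -0.5000, -0.5000, -0.6667).
r_{12} = e_1·v_2 = -0.3333.
u_2 = v_2 + 0.3333·e_1 = (3.0556, -2.0556, 1.8333, -1.1667, 0.7778).
‖u_2‖ = 4.3461, so e_2 = (0.7031, -0.4730, 0.4218, -0.2684, 0.1790).
r_{13} = e_1·v_3 = 2.5000; r_{23} = e_2·v_3 = 0.8820.
u_3 = v_3 − 2.5000·e_1 − 0.8820·e_2 = (0.9632, -2.1662, -0.1221, 4.4868, -2.4912).
‖u_3‖ = 5.6544, so e_3 = (0.1704, -0.3831, -0.0216, 0.7935, -0.4406).
r_{14} = e_1·v_4 = 3.6667; r_{24} = e_2·v_4 = 0.2812; r_{34} = e_3·v_4 = -0.0733.
u_4 = v_4 − 3.6667·e_1 − 0.2812·e_2 + 0.0733·e_3 = (0.2037, 0.7160, 0.7131, -0.0330, -0.6382).
‖u_4‖ = 1.2129, so e_4 = (0.1679, 0.5903, 0.5880, -0.0272, -0.5262).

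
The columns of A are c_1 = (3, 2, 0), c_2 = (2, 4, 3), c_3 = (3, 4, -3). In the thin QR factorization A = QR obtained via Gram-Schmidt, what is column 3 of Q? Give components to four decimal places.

q_3 = (-0.4460, 0.6690, -0.5946)

c_1 = (3, 2, 0); ‖c_1‖ = 3.6056, so q_1 = (0.8321, 0.5547, 0.0000).
q_1·c_2 = 0.8321·2 + 0.5547·4 + 0.0000·3 = 3.8829.
u_2 = c_2 − 3.8829·q_1 = (-1.2308, 1.8462, 3.0000).
‖u_2‖ = 3.7314, so q_2 = (-0.3298, 0.4948, 0.8040).
q_1·c_3 = 0.8321·3 + 0.5547·4 + 0.0000·(-3) = 4.7150; q_2·c_3 = (-0.3298)·3 + 0.4948·4 + 0.8040·(-3) = -1.4225.
u_3 = c_3 − 4.7150·q_1 + 1.4225·q_2 = (-1.3923, 2.0884, -1.8564).
‖u_3‖ = 3.1218, so q_3 = (-0.4460, 0.6690, -0.5946).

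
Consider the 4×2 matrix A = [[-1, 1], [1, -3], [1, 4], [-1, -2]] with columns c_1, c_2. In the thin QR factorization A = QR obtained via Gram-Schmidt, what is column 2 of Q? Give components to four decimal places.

q_1 = c_1/‖c_1‖ = (-1, 1, 1, -1)/2.0000 = (-0.5000, 0.5000, 0.5000, -0.5000).
r_{12} = q_1·c_2 = 1.0000.
u_2 = c_2 − 1.0000·q_1 = (1.5000, -3.5000, 3.5000, -1.5000).
‖u_2‖ = 5.3852, so q_2 = (0.2785, -0.6499, 0.6499, -0.2785).

q_2 = (0.2785, -0.6499, 0.6499, -0.2785)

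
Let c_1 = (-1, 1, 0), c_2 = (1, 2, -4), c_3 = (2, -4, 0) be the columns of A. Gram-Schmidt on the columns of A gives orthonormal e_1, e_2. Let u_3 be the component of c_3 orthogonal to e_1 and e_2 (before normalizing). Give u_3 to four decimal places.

u_3 = (-0.7805, -0.7805, -0.5854)

e_1 = c_1/‖c_1‖ = (-1, 1, 0)/1.4142 = (-0.7071, 0.7071, 0.0000).
r_{12} = e_1·c_2 = 0.7071.
u_2 = c_2 − 0.7071·e_1 = (1.5000, 1.5000, -4.0000).
‖u_2‖ = 4.5277, so e_2 = (0.3313, 0.3313, -0.8835).
r_{13} = e_1·c_3 = -4.2426; r_{23} = e_2·c_3 = -0.6626.
u_3 = c_3 + 4.2426·e_1 + 0.6626·e_2 = (-0.7805, -0.7805, -0.5854).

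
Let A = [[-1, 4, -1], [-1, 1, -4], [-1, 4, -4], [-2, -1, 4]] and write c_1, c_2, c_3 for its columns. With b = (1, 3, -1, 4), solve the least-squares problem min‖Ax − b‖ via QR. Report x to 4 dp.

e_1 = c_1/‖c_1‖ = (-1, -1, -1, -2)/2.6458 = (-0.3780, -0.3780, -0.3780, -0.7559).
r_{12} = e_1·c_2 = -2.6458.
u_2 = c_2 + 2.6458·e_1 = (3.0000, 0.0000, 3.0000, -3.0000).
‖u_2‖ = 5.1962, so e_2 = (0.5774, 0.0000, 0.5774, -0.5774).
r_{13} = e_1·c_3 = 0.3780; r_{23} = e_2·c_3 = -5.1962.
u_3 = c_3 − 0.3780·e_1 + 5.1962·e_2 = (2.1429, -3.8571, -0.8571, 1.2857).
‖u_3‖ = 4.6752, so e_3 = (0.4583, -0.8250, -0.1833, 0.2750).
Qᵀb = (-4.1576, -2.3094, -0.7334).
Back-substitute: x_3 = -0.7334/4.6752 = -0.1569.
x_2 = (-2.3094 + 5.1962·(-0.1569))/5.1962 = -0.6013.
x_1 = (-4.1576 + 2.6458·(-0.6013) − 0.3780·(-0.1569))/2.6458 = -2.1503.

x = (-2.1503, -0.6013, -0.1569)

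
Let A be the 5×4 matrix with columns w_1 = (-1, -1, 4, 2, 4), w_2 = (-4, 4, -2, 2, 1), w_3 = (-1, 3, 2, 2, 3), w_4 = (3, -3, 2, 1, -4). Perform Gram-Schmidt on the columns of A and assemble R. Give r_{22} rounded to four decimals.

r_{22} = 6.4031

w_1 = (-1, -1, 4, 2, 4); ‖w_1‖ = 6.1644, so e_1 = (-0.1622, -0.1622, 0.6489, 0.3244, 0.6489).
e_1·w_2 = (-0.1622)·(-4) + (-0.1622)·4 + 0.6489·(-2) + 0.3244·2 + 0.6489·1 = 0.0000.
u_2 = w_2 + 0.0000·e_1 = (-4.0000, 4.0000, -2.0000, 2.0000, 1.0000).
r_{22} = ‖u_2‖ = 6.4031.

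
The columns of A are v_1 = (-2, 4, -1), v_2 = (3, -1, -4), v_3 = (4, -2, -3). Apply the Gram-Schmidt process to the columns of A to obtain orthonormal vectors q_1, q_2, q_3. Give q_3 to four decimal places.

q_1 = v_1/‖v_1‖ = (-2, 4, -1)/4.5826 = (-0.4364, 0.8729, -0.2182).
r_{12} = q_1·v_2 = -1.3093.
u_2 = v_2 + 1.3093·q_1 = (2.4286, 0.1429, -4.2857).
‖u_2‖ = 4.9281, so q_2 = (0.4928, 0.0290, -0.8697).
r_{13} = q_1·v_3 = -2.8368; r_{23} = q_2·v_3 = 4.5222.
u_3 = v_3 + 2.8368·q_1 − 4.5222·q_2 = (0.5333, 0.3451, 0.3137).
‖u_3‖ = 0.7085, so q_3 = (0.7528, 0.4871, 0.4428).

q_3 = (0.7528, 0.4871, 0.4428)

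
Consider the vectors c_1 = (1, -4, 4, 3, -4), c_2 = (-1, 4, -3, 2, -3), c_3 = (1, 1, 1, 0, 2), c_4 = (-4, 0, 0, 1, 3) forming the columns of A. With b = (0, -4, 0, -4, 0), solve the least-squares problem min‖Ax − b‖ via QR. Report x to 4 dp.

x = (-0.4192, -1.0338, -1.7779, -0.3460)

c_1 = (1, -4, 4, 3, -4); ‖c_1‖ = 7.6158, so e_1 = (0.1313, -0.5252, 0.5252, 0.3939, -0.5252).
e_1·c_2 = 0.1313·(-1) + (-0.5252)·4 + 0.5252·(-3) + 0.3939·2 + (-0.5252)·(-3) = -1.4444.
u_2 = c_2 + 1.4444·e_1 = (-0.8103, 3.2414, -2.2414, 2.5690, -3.7586).
‖u_2‖ = 6.0757, so e_2 = (-0.1334, 0.5335, -0.3689, 0.4228, -0.6186).
e_1·c_3 = 0.1313·1 + (-0.5252)·1 + 0.5252·1 + 0.3939·0 + (-0.5252)·2 = -0.9191; e_2·c_3 = (-0.1334)·1 + 0.5335·1 + (-0.3689)·1 + 0.4228·0 + (-0.6186)·2 = -1.2061.
u_3 = c_3 + 0.9191·e_1 + 1.2061·e_2 = (0.9598, 1.1607, 1.0378, 0.8720, 0.7711).
‖u_3‖ = 2.1681, so e_3 = (0.4427, 0.5353, 0.4787, 0.4022, 0.3557).
e_1·c_4 = 0.1313·(-4) + (-0.5252)·0 + 0.5252·0 + 0.3939·1 + (-0.5252)·3 = -1.7070; e_2·c_4 = (-0.1334)·(-4) + 0.5335·0 + (-0.3689)·0 + 0.4228·1 + (-0.6186)·3 = -0.8996; e_3·c_4 = 0.4427·(-4) + 0.5353·0 + 0.4787·0 + 0.4022·1 + 0.3557·3 = -0.3016.
u_4 = c_4 + 1.7070·e_1 + 0.8996·e_2 + 0.3016·e_3 = (-3.7623, -0.2552, 0.7091, 2.1741, 1.6542).
‖u_4‖ = 4.7102, so e_4 = (-0.7988, -0.0542, 0.1505, 0.4616, 0.3512).
Qᵀb = (0.5252, -3.8253, -3.7502, -1.6296).
Back-substitute: x_4 = -1.6296/4.7102 = -0.3460.
x_3 = (-3.7502 + 0.3016·(-0.3460))/2.1681 = -1.7779.
x_2 = (-3.8253 + 1.2061·(-1.7779) + 0.8996·(-0.3460))/6.0757 = -1.0338.
x_1 = (0.5252 + 1.4444·(-1.0338) + 0.9191·(-1.7779) + 1.7070·(-0.3460))/7.6158 = -0.4192.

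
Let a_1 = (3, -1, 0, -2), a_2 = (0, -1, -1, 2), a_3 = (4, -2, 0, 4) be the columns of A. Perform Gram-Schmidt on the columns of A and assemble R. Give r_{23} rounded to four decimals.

r_{23} = 4.8760

a_1 = (3, -1, 0, -2); ‖a_1‖ = 3.7417, so q_1 = (0.8018, -0.2673, 0.0000, -0.5345).
q_1·a_2 = 0.8018·0 + (-0.2673)·(-1) + 0.0000·(-1) + (-0.5345)·2 = -0.8018.
u_2 = a_2 + 0.8018·q_1 = (0.6429, -1.2143, -1.0000, 1.5714).
‖u_2‖ = 2.3146, so q_2 = (0.2777, -0.5246, -0.4320, 0.6789).
r_{23} = q_2·a_3 = 4.8760.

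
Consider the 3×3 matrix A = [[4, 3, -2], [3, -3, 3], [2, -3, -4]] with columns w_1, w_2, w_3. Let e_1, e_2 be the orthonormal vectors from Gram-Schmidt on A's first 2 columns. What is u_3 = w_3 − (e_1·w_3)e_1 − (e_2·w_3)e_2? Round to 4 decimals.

u_3 = (-0.5581, 3.3488, -3.9070)

w_1 = (4, 3, 2); ‖w_1‖ = 5.3852, so e_1 = (0.7428, 0.5571, 0.3714).
e_1·w_2 = 0.7428·3 + 0.5571·(-3) + 0.3714·(-3) = -0.5571.
u_2 = w_2 + 0.5571·e_1 = (3.4138, -2.6897, -2.7931).
‖u_2‖ = 5.1662, so e_2 = (0.6608, -0.5206, -0.5406).
e_1·w_3 = 0.7428·(-2) + 0.5571·3 + 0.3714·(-4) = -1.2999; e_2·w_3 = 0.6608·(-2) + (-0.5206)·3 + (-0.5406)·(-4) = -0.7209.
u_3 = w_3 + 1.2999·e_1 + 0.7209·e_2 = (-0.5581, 3.3488, -3.9070).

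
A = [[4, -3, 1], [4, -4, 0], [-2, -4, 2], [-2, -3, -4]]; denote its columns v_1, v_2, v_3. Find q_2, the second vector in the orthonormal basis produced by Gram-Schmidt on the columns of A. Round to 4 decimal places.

q_2 = (-0.2382, -0.3872, -0.6999, -0.5510)

v_1 = (4, 4, -2, -2); ‖v_1‖ = 6.3246, so q_1 = (0.6325, 0.6325, -0.3162, -0.3162).
q_1·v_2 = 0.6325·(-3) + 0.6325·(-4) + (-0.3162)·(-4) + (-0.3162)·(-3) = -2.2136.
u_2 = v_2 + 2.2136·q_1 = (-1.6000, -2.6000, -4.7000, -3.7000).
‖u_2‖ = 6.7157, so q_2 = (-0.2382, -0.3872, -0.6999, -0.5510).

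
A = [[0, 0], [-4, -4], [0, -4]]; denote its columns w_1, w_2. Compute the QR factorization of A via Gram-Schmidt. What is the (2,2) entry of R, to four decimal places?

r_{22} = 4.0000

e_1 = w_1/‖w_1‖ = (0, -4, 0)/4.0000 = (0.0000, -1.0000, 0.0000).
r_{12} = e_1·w_2 = 4.0000.
u_2 = w_2 − 4.0000·e_1 = (0.0000, 0.0000, -4.0000).
r_{22} = ‖u_2‖ = 4.0000.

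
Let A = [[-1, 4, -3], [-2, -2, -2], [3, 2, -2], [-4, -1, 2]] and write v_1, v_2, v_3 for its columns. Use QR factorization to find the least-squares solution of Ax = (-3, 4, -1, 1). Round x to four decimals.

e_1 = v_1/‖v_1‖ = (-1, -2, 3, -4)/5.4772 = (-0.1826, -0.3651, 0.5477, -0.7303).
r_{12} = e_1·v_2 = 1.8257.
u_2 = v_2 − 1.8257·e_1 = (4.3333, -1.3333, 1.0000, 0.3333).
‖u_2‖ = 4.6547, so e_2 = (0.9309, -0.2864, 0.2148, 0.0716).
r_{13} = e_1·v_3 = -1.2780; r_{23} = e_2·v_3 = -2.5064.
u_3 = v_3 + 1.2780·e_1 + 2.5064·e_2 = (-0.9000, -3.1846, -0.7615, 1.2462).
‖u_3‖ = 3.6173, so e_3 = (-0.2488, -0.8804, -0.2105, 0.3445).
Qᵀb = (-2.1909, -4.0819, -2.2201).
Back-substitute: x_3 = -2.2201/3.6173 = -0.6138.
x_2 = (-4.0819 + 2.5064·(-0.6138))/4.6547 = -1.2074.
x_1 = (-2.1909 − 1.8257·(-1.2074) + 1.2780·(-0.6138))/5.4772 = -0.1407.

x = (-0.1407, -1.2074, -0.6138)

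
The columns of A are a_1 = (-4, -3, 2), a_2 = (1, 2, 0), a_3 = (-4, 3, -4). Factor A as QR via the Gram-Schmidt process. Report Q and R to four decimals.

Q = [[-0.7428, -0.3045, -0.5963], [-0.5571, 0.7751, 0.2981], [0.3714, 0.5536, -0.7454]], R = [[5.3852, -1.8570, -0.1857], [0.0000, 1.2457, 1.3287], [0.0000, 0.0000, 6.2610]]

a_1 = (-4, -3, 2); ‖a_1‖ = 5.3852, so q_1 = (-0.7428, -0.5571, 0.3714).
q_1·a_2 = (-0.7428)·1 + (-0.5571)·2 + 0.3714·0 = -1.8570.
u_2 = a_2 + 1.8570·q_1 = (-0.3793, 0.9655, 0.6897).
‖u_2‖ = 1.2457, so q_2 = (-0.3045, 0.7751, 0.5536).
q_1·a_3 = (-0.7428)·(-4) + (-0.5571)·3 + 0.3714·(-4) = -0.1857; q_2·a_3 = (-0.3045)·(-4) + 0.7751·3 + 0.5536·(-4) = 1.3287.
u_3 = a_3 + 0.1857·q_1 − 1.3287·q_2 = (-3.7333, 1.8667, -4.6667).
‖u_3‖ = 6.2610, so q_3 = (-0.5963, 0.2981, -0.7454).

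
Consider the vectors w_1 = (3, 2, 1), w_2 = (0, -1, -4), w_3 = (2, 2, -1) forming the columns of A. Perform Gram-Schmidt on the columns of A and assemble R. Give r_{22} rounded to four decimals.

r_{22} = 3.7985

w_1 = (3, 2, 1); ‖w_1‖ = 3.7417, so q_1 = (0.8018, 0.5345, 0.2673).
q_1·w_2 = 0.8018·0 + 0.5345·(-1) + 0.2673·(-4) = -1.6036.
u_2 = w_2 + 1.6036·q_1 = (1.2857, -0.1429, -3.5714).
r_{22} = ‖u_2‖ = 3.7985.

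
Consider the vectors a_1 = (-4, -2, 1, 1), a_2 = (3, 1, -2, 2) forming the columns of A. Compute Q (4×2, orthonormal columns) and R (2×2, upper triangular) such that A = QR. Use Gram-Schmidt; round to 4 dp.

Q = [[-0.8528, 0.1508], [-0.4264, -0.0905], [0.2132, -0.4523], [0.2132, 0.8744]], R = [[4.6904, -2.9848], [0.0000, 3.0151]]

a_1 = (-4, -2, 1, 1); ‖a_1‖ = 4.6904, so e_1 = (-0.8528, -0.4264, 0.2132, 0.2132).
e_1·a_2 = (-0.8528)·3 + (-0.4264)·1 + 0.2132·(-2) + 0.2132·2 = -2.9848.
u_2 = a_2 + 2.9848·e_1 = (0.4545, -0.2727, -1.3636, 2.6364).
‖u_2‖ = 3.0151, so e_2 = (0.1508, -0.0905, -0.4523, 0.8744).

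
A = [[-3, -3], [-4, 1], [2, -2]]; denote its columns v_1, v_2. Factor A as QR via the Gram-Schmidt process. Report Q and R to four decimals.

Q = [[-0.5571, -0.7751], [-0.7428, 0.3045], [0.3714, -0.5536]], R = [[5.3852, 0.1857], [0.0000, 3.7370]]

v_1 = (-3, -4, 2); ‖v_1‖ = 5.3852, so e_1 = (-0.5571, -0.7428, 0.3714).
e_1·v_2 = (-0.5571)·(-3) + (-0.7428)·1 + 0.3714·(-2) = 0.1857.
u_2 = v_2 − 0.1857·e_1 = (-2.8966, 1.1379, -2.0690).
‖u_2‖ = 3.7370, so e_2 = (-0.7751, 0.3045, -0.5536).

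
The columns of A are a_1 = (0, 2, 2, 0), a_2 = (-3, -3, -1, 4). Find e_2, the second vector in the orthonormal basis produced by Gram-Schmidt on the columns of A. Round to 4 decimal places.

a_1 = (0, 2, 2, 0); ‖a_1‖ = 2.8284, so e_1 = (0.0000, 0.7071, 0.7071, 0.0000).
e_1·a_2 = 0.0000·(-3) + 0.7071·(-3) + 0.7071·(-1) + 0.0000·4 = -2.8284.
u_2 = a_2 + 2.8284·e_1 = (-3.0000, -1.0000, 1.0000, 4.0000).
‖u_2‖ = 5.1962, so e_2 = (-0.5774, -0.1925, 0.1925, 0.7698).

e_2 = (-0.5774, -0.1925, 0.1925, 0.7698)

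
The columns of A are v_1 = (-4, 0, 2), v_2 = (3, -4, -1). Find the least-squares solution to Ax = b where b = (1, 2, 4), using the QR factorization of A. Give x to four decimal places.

q_1 = v_1/‖v_1‖ = (-4, 0, 2)/4.4721 = (-0.8944, 0.0000, 0.4472).
r_{12} = q_1·v_2 = -3.1305.
u_2 = v_2 + 3.1305·q_1 = (0.2000, -4.0000, 0.4000).
‖u_2‖ = 4.0249, so q_2 = (0.0497, -0.9938, 0.0994).
Qᵀb = (0.8944, -1.5404).
Back-substitute: x_2 = -1.5404/4.0249 = -0.3827.
x_1 = (0.8944 + 3.1305·(-0.3827))/4.4721 = -0.0679.

x = (-0.0679, -0.3827)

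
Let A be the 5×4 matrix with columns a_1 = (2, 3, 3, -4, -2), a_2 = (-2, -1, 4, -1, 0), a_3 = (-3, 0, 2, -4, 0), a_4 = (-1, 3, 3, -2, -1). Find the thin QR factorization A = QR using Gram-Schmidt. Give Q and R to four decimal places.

a_1 = (2, 3, 3, -4, -2); ‖a_1‖ = 6.4807, so q_1 = (0.3086, 0.4629, 0.4629, -0.6172, -0.3086).
q_1·a_2 = 0.3086·(-2) + 0.4629·(-1) + 0.4629·4 + (-0.6172)·(-1) + (-0.3086)·0 = 1.3887.
u_2 = a_2 − 1.3887·q_1 = (-2.4286, -1.6429, 3.3571, -0.1429, 0.4286).
‖u_2‖ = 4.4801, so q_2 = (-0.5421, -0.3667, 0.7493, -0.0319, 0.0957).
q_1·a_3 = 0.3086·(-3) + 0.4629·0 + 0.4629·2 + (-0.6172)·(-4) + (-0.3086)·0 = 2.4689; q_2·a_3 = (-0.5421)·(-3) + (-0.3667)·0 + 0.7493·2 + (-0.0319)·(-4) + 0.0957·0 = 3.2525.
u_3 = a_3 − 2.4689·q_1 − 3.2525·q_2 = (-1.9988, 0.0498, -1.5801, -2.3725, 0.4508).
‖u_3‖ = 3.5109, so q_3 = (-0.5693, 0.0142, -0.4501, -0.6758, 0.1284).
q_1·a_4 = 0.3086·(-1) + 0.4629·3 + 0.4629·3 + (-0.6172)·(-2) + (-0.3086)·(-1) = 4.0119; q_2·a_4 = (-0.5421)·(-1) + (-0.3667)·3 + 0.7493·3 + (-0.0319)·(-2) + 0.0957·(-1) = 1.6581; q_3·a_4 = (-0.5693)·(-1) + 0.0142·3 + (-0.4501)·3 + (-0.6758)·(-2) + 0.1284·(-1) = 0.4849.
u_4 = a_4 − 4.0119·q_1 − 1.6581·q_2 − 0.4849·q_3 = (-1.0632, 1.7440, 0.1186, 0.8567, 0.0172).
‖u_4‖ = 2.2182, so q_4 = (-0.4793, 0.7862, 0.0535, 0.3862, 0.0078).

Q = [[0.3086, -0.5421, -0.5693, -0.4793], [0.4629, -0.3667, 0.0142, 0.7862], [0.4629, 0.7493, -0.4501, 0.0535], [-0.6172, -0.0319, -0.6758, 0.3862], [-0.3086, 0.0957, 0.1284, 0.0078]], R = [[6.4807, 1.3887, 2.4689, 4.0119], [0.0000, 4.4801, 3.2525, 1.6581], [0.0000, 0.0000, 3.5109, 0.4849], [0.0000, 0.0000, 0.0000, 2.2182]]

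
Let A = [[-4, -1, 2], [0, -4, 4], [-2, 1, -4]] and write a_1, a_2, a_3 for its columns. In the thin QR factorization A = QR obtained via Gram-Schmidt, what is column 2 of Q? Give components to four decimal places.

e_2 = (-0.1422, -0.9481, 0.2844)

a_1 = (-4, 0, -2); ‖a_1‖ = 4.4721, so e_1 = (-0.8944, 0.0000, -0.4472).
e_1·a_2 = (-0.8944)·(-1) + 0.0000·(-4) + (-0.4472)·1 = 0.4472.
u_2 = a_2 − 0.4472·e_1 = (-0.6000, -4.0000, 1.2000).
‖u_2‖ = 4.2190, so e_2 = (-0.1422, -0.9481, 0.2844).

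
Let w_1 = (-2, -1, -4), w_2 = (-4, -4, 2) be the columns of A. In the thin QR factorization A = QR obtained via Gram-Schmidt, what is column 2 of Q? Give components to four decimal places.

q_1 = w_1/‖w_1‖ = (-2, -1, -4)/4.5826 = (-0.4364, -0.2182, -0.8729).
r_{12} = q_1·w_2 = 0.8729.
u_2 = w_2 − 0.8729·q_1 = (-3.6190, -3.8095, 2.7619).
‖u_2‖ = 5.9362, so q_2 = (-0.6097, -0.6417, 0.4653).

q_2 = (-0.6097, -0.6417, 0.4653)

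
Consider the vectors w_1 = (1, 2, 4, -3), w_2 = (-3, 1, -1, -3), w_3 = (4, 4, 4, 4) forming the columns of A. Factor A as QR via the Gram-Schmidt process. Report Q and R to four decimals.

Q = [[0.1826, -0.7102, -0.1638], [0.3651, 0.1662, 0.8678], [0.7303, -0.3475, -0.0425], [-0.5477, -0.5893, 0.4673]], R = [[5.4772, 0.7303, 2.9212], [0.0000, 4.4121, -5.9231], [0.0000, 0.0000, 4.5148]]

e_1 = w_1/‖w_1‖ = (1, 2, 4, -3)/5.4772 = (0.1826, 0.3651, 0.7303, -0.5477).
r_{12} = e_1·w_2 = 0.7303.
u_2 = w_2 − 0.7303·e_1 = (-3.1333, 0.7333, -1.5333, -2.6000).
‖u_2‖ = 4.4121, so e_2 = (-0.7102, 0.1662, -0.3475, -0.5893).
r_{13} = e_1·w_3 = 2.9212; r_{23} = e_2·w_3 = -5.9231.
u_3 = w_3 − 2.9212·e_1 + 5.9231·e_2 = (-0.7397, 3.9178, -0.1918, 2.1096).
‖u_3‖ = 4.5148, so e_3 = (-0.1638, 0.8678, -0.0425, 0.4673).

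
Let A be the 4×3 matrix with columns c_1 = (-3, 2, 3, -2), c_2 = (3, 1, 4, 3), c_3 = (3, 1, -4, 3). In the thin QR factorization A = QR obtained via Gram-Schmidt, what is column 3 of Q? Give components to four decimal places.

c_1 = (-3, 2, 3, -2); ‖c_1‖ = 5.0990, so q_1 = (-0.5883, 0.3922, 0.5883, -0.3922).
q_1·c_2 = (-0.5883)·3 + 0.3922·1 + 0.5883·4 + (-0.3922)·3 = -0.1961.
u_2 = c_2 + 0.1961·q_1 = (2.8846, 1.0769, 4.1154, 2.9231).
‖u_2‖ = 5.9128, so q_2 = (0.4879, 0.1821, 0.6960, 0.4944).
q_1·c_3 = (-0.5883)·3 + 0.3922·1 + 0.5883·(-4) + (-0.3922)·3 = -4.9029; q_2·c_3 = 0.4879·3 + 0.1821·1 + 0.6960·(-4) + 0.4944·3 = 0.3448.
u_3 = c_3 + 4.9029·q_1 − 0.3448·q_2 = (-0.0528, 2.8603, -1.3553, 0.9065).
‖u_3‖ = 3.2928, so q_3 = (-0.0160, 0.8686, -0.4116, 0.2753).

q_3 = (-0.0160, 0.8686, -0.4116, 0.2753)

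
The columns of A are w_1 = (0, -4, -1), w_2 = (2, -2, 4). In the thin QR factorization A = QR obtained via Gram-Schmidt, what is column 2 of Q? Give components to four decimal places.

q_1 = w_1/‖w_1‖ = (0, -4, -1)/4.1231 = (0.0000, -0.9701, -0.2425).
r_{12} = q_1·w_2 = 0.9701.
u_2 = w_2 − 0.9701·q_1 = (2.0000, -1.0588, 4.2353).
‖u_2‖ = 4.8020, so q_2 = (0.4165, -0.2205, 0.8820).

q_2 = (0.4165, -0.2205, 0.8820)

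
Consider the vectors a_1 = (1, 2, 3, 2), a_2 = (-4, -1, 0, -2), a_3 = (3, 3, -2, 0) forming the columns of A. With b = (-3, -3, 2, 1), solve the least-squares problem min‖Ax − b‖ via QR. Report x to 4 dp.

x = (0.0447, -0.1527, -1.1102)

a_1 = (1, 2, 3, 2); ‖a_1‖ = 4.2426, so e_1 = (0.2357, 0.4714, 0.7071, 0.4714).
e_1·a_2 = 0.2357·(-4) + 0.4714·(-1) + 0.7071·0 + 0.4714·(-2) = -2.3570.
u_2 = a_2 + 2.3570·e_1 = (-3.4444, 0.1111, 1.6667, -0.8889).
‖u_2‖ = 3.9299, so e_2 = (-0.8765, 0.0283, 0.4241, -0.2262).
e_1·a_3 = 0.2357·3 + 0.4714·3 + 0.7071·(-2) + 0.4714·0 = 0.7071; e_2·a_3 = (-0.8765)·3 + 0.0283·3 + 0.4241·(-2) + (-0.2262)·0 = -3.3928.
u_3 = a_3 − 0.7071·e_1 + 3.3928·e_2 = (-0.1403, 2.7626, -1.0612, -1.1007).
‖u_3‖ = 3.1606, so e_3 = (-0.0444, 0.8741, -0.3357, -0.3483).
Qᵀb = (-0.2357, 3.1666, -3.5088).
Back-substitute: x_3 = -3.5088/3.1606 = -1.1102.
x_2 = (3.1666 + 3.3928·(-1.1102))/3.9299 = -0.1527.
x_1 = (-0.2357 + 2.3570·(-0.1527) − 0.7071·(-1.1102))/4.2426 = 0.0447.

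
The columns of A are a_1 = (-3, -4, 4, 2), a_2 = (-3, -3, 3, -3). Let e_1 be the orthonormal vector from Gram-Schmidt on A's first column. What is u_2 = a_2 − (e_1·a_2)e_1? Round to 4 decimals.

u_2 = (-1.2000, -0.6000, 0.6000, -4.2000)

a_1 = (-3, -4, 4, 2); ‖a_1‖ = 6.7082, so e_1 = (-0.4472, -0.5963, 0.5963, 0.2981).
e_1·a_2 = (-0.4472)·(-3) + (-0.5963)·(-3) + 0.5963·3 + 0.2981·(-3) = 4.0249.
u_2 = a_2 − 4.0249·e_1 = (-1.2000, -0.6000, 0.6000, -4.2000).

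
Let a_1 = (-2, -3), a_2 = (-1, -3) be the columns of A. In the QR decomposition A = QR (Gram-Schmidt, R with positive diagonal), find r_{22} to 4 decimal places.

r_{22} = 0.8321

a_1 = (-2, -3); ‖a_1‖ = 3.6056, so q_1 = (-0.5547, -0.8321).
q_1·a_2 = (-0.5547)·(-1) + (-0.8321)·(-3) = 3.0509.
u_2 = a_2 − 3.0509·q_1 = (0.6923, -0.4615).
r_{22} = ‖u_2‖ = 0.8321.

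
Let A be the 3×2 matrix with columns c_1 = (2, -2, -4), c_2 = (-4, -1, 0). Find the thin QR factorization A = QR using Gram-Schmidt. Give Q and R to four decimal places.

e_1 = c_1/‖c_1‖ = (2, -2, -4)/4.8990 = (0.4082, -0.4082, -0.8165).
r_{12} = e_1·c_2 = -1.2247.
u_2 = c_2 + 1.2247·e_1 = (-3.5000, -1.5000, -1.0000).
‖u_2‖ = 3.9370, so e_2 = (-0.8890, -0.3810, -0.2540).

Q = [[0.4082, -0.8890], [-0.4082, -0.3810], [-0.8165, -0.2540]], R = [[4.8990, -1.2247], [0.0000, 3.9370]]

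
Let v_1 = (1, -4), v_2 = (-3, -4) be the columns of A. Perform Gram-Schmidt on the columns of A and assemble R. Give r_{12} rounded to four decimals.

r_{12} = 3.1530

e_1 = v_1/‖v_1‖ = (1, -4)/4.1231 = (0.2425, -0.9701).
r_{12} = e_1·v_2 = 3.1530.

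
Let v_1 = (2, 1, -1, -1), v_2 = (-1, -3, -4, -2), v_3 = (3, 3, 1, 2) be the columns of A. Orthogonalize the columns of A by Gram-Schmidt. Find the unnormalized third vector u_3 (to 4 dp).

u_3 = (0.3876, -0.0526, -0.8373, 1.5598)

e_1 = v_1/‖v_1‖ = (2, 1, -1, -1)/2.6458 = (0.7559, 0.3780, -0.3780, -0.3780).
r_{12} = e_1·v_2 = 0.3780.
u_2 = v_2 − 0.3780·e_1 = (-1.2857, -3.1429, -3.8571, -1.8571).
‖u_2‖ = 5.4642, so e_2 = (-0.2353, -0.5752, -0.7059, -0.3399).
r_{13} = e_1·v_3 = 2.2678; r_{23} = e_2·v_3 = -3.8171.
u_3 = v_3 − 2.2678·e_1 + 3.8171·e_2 = (0.3876, -0.0526, -0.8373, 1.5598).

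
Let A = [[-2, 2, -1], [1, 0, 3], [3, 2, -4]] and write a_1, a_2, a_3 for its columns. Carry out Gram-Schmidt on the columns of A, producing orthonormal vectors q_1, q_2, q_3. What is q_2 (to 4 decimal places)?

q_2 = (0.8230, -0.0514, 0.5658)

q_1 = a_1/‖a_1‖ = (-2, 1, 3)/3.7417 = (-0.5345, 0.2673, 0.8018).
r_{12} = q_1·a_2 = 0.5345.
u_2 = a_2 − 0.5345·q_1 = (2.2857, -0.1429, 1.5714).
‖u_2‖ = 2.7775, so q_2 = (0.8230, -0.0514, 0.5658).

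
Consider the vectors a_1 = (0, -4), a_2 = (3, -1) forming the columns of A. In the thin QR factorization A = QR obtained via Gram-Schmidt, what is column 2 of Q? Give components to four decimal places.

e_1 = a_1/‖a_1‖ = (0, -4)/4.0000 = (0.0000, -1.0000).
r_{12} = e_1·a_2 = 1.0000.
u_2 = a_2 − 1.0000·e_1 = (3.0000, 0.0000).
‖u_2‖ = 3.0000, so e_2 = (1.0000, 0.0000).

e_2 = (1.0000, 0.0000)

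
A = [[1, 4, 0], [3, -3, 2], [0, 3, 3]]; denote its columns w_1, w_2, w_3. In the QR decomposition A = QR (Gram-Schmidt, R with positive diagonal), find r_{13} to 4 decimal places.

w_1 = (1, 3, 0); ‖w_1‖ = 3.1623, so q_1 = (0.3162, 0.9487, 0.0000).
r_{13} = q_1·w_3 = 1.8974.

r_{13} = 1.8974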